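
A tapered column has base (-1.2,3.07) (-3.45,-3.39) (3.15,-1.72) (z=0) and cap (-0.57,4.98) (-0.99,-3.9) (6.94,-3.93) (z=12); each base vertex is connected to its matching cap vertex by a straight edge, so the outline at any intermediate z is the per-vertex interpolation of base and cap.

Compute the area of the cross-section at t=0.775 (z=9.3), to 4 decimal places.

Cross-section at t=0.775: each vertex is (1-t)·p0[i] + t·p1[i].
  v1: (1-0.775)·(-1.2,3.07) + 0.775·(-0.57,4.98) = (-0.7117,4.5503)
  v2: (1-0.775)·(-3.45,-3.39) + 0.775·(-0.99,-3.9) = (-1.5435,-3.7853)
  v3: (1-0.775)·(3.15,-1.72) + 0.775·(6.94,-3.93) = (6.0873,-3.4328)
Shoelace sum Σ(x_i·y_{i+1} − x_{i+1}·y_i):
  i=1: -0.7117·-3.7853 − -1.5435·4.5503 = +9.7175 (running +9.7175)
  i=2: -1.5435·-3.4328 − 6.0873·-3.7853 = +28.3402 (running +38.0577)
  i=3: 6.0873·4.5503 − -0.7117·-3.4328 = +25.2552 (running +63.3129)
Area = |Σ|/2 = |63.3129|/2 = 31.6565

Area at t=0.775: 31.6565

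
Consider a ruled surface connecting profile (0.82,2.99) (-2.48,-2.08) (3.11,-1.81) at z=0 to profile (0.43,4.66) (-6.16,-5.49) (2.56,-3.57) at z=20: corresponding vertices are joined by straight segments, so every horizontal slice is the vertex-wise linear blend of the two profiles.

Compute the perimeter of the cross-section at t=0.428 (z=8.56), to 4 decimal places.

Perimeter at t=0.428: 22.2879

Cross-section at t=0.428: each vertex is (1-t)·p0[i] + t·p1[i].
  v1: (1-0.428)·(0.82,2.99) + 0.428·(0.43,4.66) = (0.6531,3.7048)
  v2: (1-0.428)·(-2.48,-2.08) + 0.428·(-6.16,-5.49) = (-4.0550,-3.5395)
  v3: (1-0.428)·(3.11,-1.81) + 0.428·(2.56,-3.57) = (2.8746,-2.5633)
Perimeter = Σ |v_{i+1} − v_i|:
  edge 1→2: √(-4.7081² + -7.2442²) = 8.6398 (running 8.6398)
  edge 2→3: √(6.9296² + 0.9762²) = 6.9981 (running 15.6378)
  edge 3→1: √(-2.2215² + 6.2680²) = 6.6501 (running 22.2879)
Perimeter = 22.2879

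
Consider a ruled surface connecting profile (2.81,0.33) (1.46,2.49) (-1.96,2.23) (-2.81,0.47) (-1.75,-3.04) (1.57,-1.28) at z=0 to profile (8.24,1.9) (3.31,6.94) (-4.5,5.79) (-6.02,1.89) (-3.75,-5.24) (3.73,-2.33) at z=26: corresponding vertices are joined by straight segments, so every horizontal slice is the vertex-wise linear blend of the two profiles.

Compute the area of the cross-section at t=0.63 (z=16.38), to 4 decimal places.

Area at t=0.63: 68.5695

Cross-section at t=0.63: each vertex is (1-t)·p0[i] + t·p1[i].
  v1: (1-0.63)·(2.81,0.33) + 0.63·(8.24,1.9) = (6.2309,1.3191)
  v2: (1-0.63)·(1.46,2.49) + 0.63·(3.31,6.94) = (2.6255,5.2935)
  v3: (1-0.63)·(-1.96,2.23) + 0.63·(-4.5,5.79) = (-3.5602,4.4728)
  v4: (1-0.63)·(-2.81,0.47) + 0.63·(-6.02,1.89) = (-4.8323,1.3646)
  v5: (1-0.63)·(-1.75,-3.04) + 0.63·(-3.75,-5.24) = (-3.0100,-4.4260)
  v6: (1-0.63)·(1.57,-1.28) + 0.63·(3.73,-2.33) = (2.9308,-1.9415)
Shoelace sum Σ(x_i·y_{i+1} − x_{i+1}·y_i):
  i=1: 6.2309·5.2935 − 2.6255·1.3191 = +29.5200 (running +29.5200)
  i=2: 2.6255·4.4728 − -3.5602·5.2935 = +30.5893 (running +60.1092)
  i=3: -3.5602·1.3646 − -4.8323·4.4728 = +16.7557 (running +76.8649)
  i=4: -4.8323·-4.4260 − -3.0100·1.3646 = +25.4952 (running +102.3601)
  i=5: -3.0100·-1.9415 − 2.9308·-4.4260 = +18.8156 (running +121.1757)
  i=6: 2.9308·1.3191 − 6.2309·-1.9415 = +15.9633 (running +137.1390)
Area = |Σ|/2 = |137.1390|/2 = 68.5695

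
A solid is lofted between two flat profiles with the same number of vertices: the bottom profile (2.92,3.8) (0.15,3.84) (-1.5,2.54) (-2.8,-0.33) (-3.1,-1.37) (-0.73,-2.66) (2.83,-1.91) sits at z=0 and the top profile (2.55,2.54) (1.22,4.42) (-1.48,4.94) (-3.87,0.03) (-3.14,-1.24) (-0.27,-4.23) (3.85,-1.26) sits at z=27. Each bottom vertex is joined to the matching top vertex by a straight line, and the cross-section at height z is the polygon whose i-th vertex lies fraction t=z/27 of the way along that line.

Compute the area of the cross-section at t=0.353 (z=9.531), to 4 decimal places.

Cross-section at t=0.353: each vertex is (1-t)·p0[i] + t·p1[i].
  v1: (1-0.353)·(2.92,3.8) + 0.353·(2.55,2.54) = (2.7894,3.3552)
  v2: (1-0.353)·(0.15,3.84) + 0.353·(1.22,4.42) = (0.5277,4.0447)
  v3: (1-0.353)·(-1.5,2.54) + 0.353·(-1.48,4.94) = (-1.4929,3.3872)
  v4: (1-0.353)·(-2.8,-0.33) + 0.353·(-3.87,0.03) = (-3.1777,-0.2029)
  v5: (1-0.353)·(-3.1,-1.37) + 0.353·(-3.14,-1.24) = (-3.1141,-1.3241)
  v6: (1-0.353)·(-0.73,-2.66) + 0.353·(-0.27,-4.23) = (-0.5676,-3.2142)
  v7: (1-0.353)·(2.83,-1.91) + 0.353·(3.85,-1.26) = (3.1901,-1.6805)
Shoelace sum Σ(x_i·y_{i+1} − x_{i+1}·y_i):
  i=1: 2.7894·4.0447 − 0.5277·3.3552 = +9.5118 (running +9.5118)
  i=2: 0.5277·3.3872 − -1.4929·4.0447 = +7.8260 (running +17.3378)
  i=3: -1.4929·-0.2029 − -3.1777·3.3872 = +11.0665 (running +28.4043)
  i=4: -3.1777·-1.3241 − -3.1141·-0.2029 = +3.5757 (running +31.9800)
  i=5: -3.1141·-3.2142 − -0.5676·-1.3241 = +9.2578 (running +41.2378)
  i=6: -0.5676·-1.6805 − 3.1901·-3.2142 = +11.2074 (running +52.4453)
  i=7: 3.1901·3.3552 − 2.7894·-1.6805 = +15.3911 (running +67.8363)
Area = |Σ|/2 = |67.8363|/2 = 33.9182

Area at t=0.353: 33.9182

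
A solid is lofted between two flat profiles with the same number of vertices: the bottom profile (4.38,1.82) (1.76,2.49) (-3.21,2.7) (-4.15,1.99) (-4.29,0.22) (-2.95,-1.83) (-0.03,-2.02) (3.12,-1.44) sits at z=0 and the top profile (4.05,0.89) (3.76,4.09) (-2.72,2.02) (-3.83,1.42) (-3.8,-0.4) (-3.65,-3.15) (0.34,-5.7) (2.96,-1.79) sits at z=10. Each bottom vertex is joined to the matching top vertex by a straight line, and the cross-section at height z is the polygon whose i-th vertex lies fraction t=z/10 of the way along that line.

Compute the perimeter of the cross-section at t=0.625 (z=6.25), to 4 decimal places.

Cross-section at t=0.625: each vertex is (1-t)·p0[i] + t·p1[i].
  v1: (1-0.625)·(4.38,1.82) + 0.625·(4.05,0.89) = (4.1738,1.2388)
  v2: (1-0.625)·(1.76,2.49) + 0.625·(3.76,4.09) = (3.0100,3.4900)
  v3: (1-0.625)·(-3.21,2.7) + 0.625·(-2.72,2.02) = (-2.9038,2.2750)
  v4: (1-0.625)·(-4.15,1.99) + 0.625·(-3.83,1.42) = (-3.9500,1.6338)
  v5: (1-0.625)·(-4.29,0.22) + 0.625·(-3.8,-0.4) = (-3.9838,-0.1675)
  v6: (1-0.625)·(-2.95,-1.83) + 0.625·(-3.65,-3.15) = (-3.3875,-2.6550)
  v7: (1-0.625)·(-0.03,-2.02) + 0.625·(0.34,-5.7) = (0.2013,-4.3200)
  v8: (1-0.625)·(3.12,-1.44) + 0.625·(2.96,-1.79) = (3.0200,-1.6587)
Perimeter = Σ |v_{i+1} − v_i|:
  edge 1→2: √(-1.1638² + 2.2513²) = 2.5343 (running 2.5343)
  edge 2→3: √(-5.9138² + -1.2150²) = 6.0373 (running 8.5715)
  edge 3→4: √(-1.0463² + -0.6413²) = 1.2271 (running 9.7987)
  edge 4→5: √(-0.0337² + -1.8013²) = 1.8016 (running 11.6002)
  edge 5→6: √(0.5962² + -2.4875²) = 2.5580 (running 14.1582)
  edge 6→7: √(3.5888² + -1.6650²) = 3.9562 (running 18.1144)
  edge 7→8: √(2.8188² + 2.6613²) = 3.8765 (running 21.9909)
  edge 8→1: √(1.1538² + 2.8975²) = 3.1188 (running 25.1097)
Perimeter = 25.1097

Perimeter at t=0.625: 25.1097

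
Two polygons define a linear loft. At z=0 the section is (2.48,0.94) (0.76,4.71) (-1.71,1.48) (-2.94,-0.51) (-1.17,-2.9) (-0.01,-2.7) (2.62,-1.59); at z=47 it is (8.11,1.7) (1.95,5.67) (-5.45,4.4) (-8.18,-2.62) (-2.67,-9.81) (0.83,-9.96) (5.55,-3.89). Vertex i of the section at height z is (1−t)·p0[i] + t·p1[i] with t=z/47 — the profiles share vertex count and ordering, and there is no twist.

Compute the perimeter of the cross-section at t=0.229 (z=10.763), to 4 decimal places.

Perimeter at t=0.229: 25.9263

Cross-section at t=0.229: each vertex is (1-t)·p0[i] + t·p1[i].
  v1: (1-0.229)·(2.48,0.94) + 0.229·(8.11,1.7) = (3.7693,1.1140)
  v2: (1-0.229)·(0.76,4.71) + 0.229·(1.95,5.67) = (1.0325,4.9298)
  v3: (1-0.229)·(-1.71,1.48) + 0.229·(-5.45,4.4) = (-2.5665,2.1487)
  v4: (1-0.229)·(-2.94,-0.51) + 0.229·(-8.18,-2.62) = (-4.1400,-0.9932)
  v5: (1-0.229)·(-1.17,-2.9) + 0.229·(-2.67,-9.81) = (-1.5135,-4.4824)
  v6: (1-0.229)·(-0.01,-2.7) + 0.229·(0.83,-9.96) = (0.1824,-4.3625)
  v7: (1-0.229)·(2.62,-1.59) + 0.229·(5.55,-3.89) = (3.2910,-2.1167)
Perimeter = Σ |v_{i+1} − v_i|:
  edge 1→2: √(-2.7368² + 3.8158²) = 4.6958 (running 4.6958)
  edge 2→3: √(-3.5990² + -2.7812²) = 4.5483 (running 9.2441)
  edge 3→4: √(-1.5735² + -3.1419²) = 3.5139 (running 12.7580)
  edge 4→5: √(2.6265² + -3.4892²) = 4.3672 (running 17.1252)
  edge 5→6: √(1.6959² + 0.1198²) = 1.7001 (running 18.8253)
  edge 6→7: √(3.1086² + 2.2458²) = 3.8350 (running 22.6603)
  edge 7→1: √(0.4783² + 3.2307²) = 3.2660 (running 25.9263)
Perimeter = 25.9263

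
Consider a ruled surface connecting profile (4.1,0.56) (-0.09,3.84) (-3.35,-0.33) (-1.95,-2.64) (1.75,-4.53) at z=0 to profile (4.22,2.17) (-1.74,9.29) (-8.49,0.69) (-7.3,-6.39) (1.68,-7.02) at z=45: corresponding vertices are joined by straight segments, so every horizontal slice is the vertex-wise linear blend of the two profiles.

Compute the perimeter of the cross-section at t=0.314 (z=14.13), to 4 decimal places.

Cross-section at t=0.314: each vertex is (1-t)·p0[i] + t·p1[i].
  v1: (1-0.314)·(4.1,0.56) + 0.314·(4.22,2.17) = (4.1377,1.0655)
  v2: (1-0.314)·(-0.09,3.84) + 0.314·(-1.74,9.29) = (-0.6081,5.5513)
  v3: (1-0.314)·(-3.35,-0.33) + 0.314·(-8.49,0.69) = (-4.9640,-0.0097)
  v4: (1-0.314)·(-1.95,-2.64) + 0.314·(-7.3,-6.39) = (-3.6299,-3.8175)
  v5: (1-0.314)·(1.75,-4.53) + 0.314·(1.68,-7.02) = (1.7280,-5.3119)
Perimeter = Σ |v_{i+1} − v_i|:
  edge 1→2: √(-4.7458² + 4.4858²) = 6.5303 (running 6.5303)
  edge 2→3: √(-4.3559² + -5.5610²) = 7.0639 (running 13.5942)
  edge 3→4: √(1.3341² + -3.8078²) = 4.0347 (running 17.6289)
  edge 4→5: √(5.3579² + -1.4944²) = 5.5624 (running 23.1913)
  edge 5→1: √(2.4097² + 6.3774²) = 6.8175 (running 30.0087)
Perimeter = 30.0087

Perimeter at t=0.314: 30.0087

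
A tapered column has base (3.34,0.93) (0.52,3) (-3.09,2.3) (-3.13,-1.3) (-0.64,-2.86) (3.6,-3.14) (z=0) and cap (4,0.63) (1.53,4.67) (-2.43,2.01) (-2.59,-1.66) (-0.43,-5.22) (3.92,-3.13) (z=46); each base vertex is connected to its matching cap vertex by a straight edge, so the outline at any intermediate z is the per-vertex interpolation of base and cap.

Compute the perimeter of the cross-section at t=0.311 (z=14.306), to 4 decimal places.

Cross-section at t=0.311: each vertex is (1-t)·p0[i] + t·p1[i].
  v1: (1-0.311)·(3.34,0.93) + 0.311·(4,0.63) = (3.5453,0.8367)
  v2: (1-0.311)·(0.52,3) + 0.311·(1.53,4.67) = (0.8341,3.5194)
  v3: (1-0.311)·(-3.09,2.3) + 0.311·(-2.43,2.01) = (-2.8847,2.2098)
  v4: (1-0.311)·(-3.13,-1.3) + 0.311·(-2.59,-1.66) = (-2.9621,-1.4120)
  v5: (1-0.311)·(-0.64,-2.86) + 0.311·(-0.43,-5.22) = (-0.5747,-3.5940)
  v6: (1-0.311)·(3.6,-3.14) + 0.311·(3.92,-3.13) = (3.6995,-3.1369)
Perimeter = Σ |v_{i+1} − v_i|:
  edge 1→2: √(-2.7111² + 2.6827²) = 3.8141 (running 3.8141)
  edge 2→3: √(-3.7188² + -1.3096²) = 3.9427 (running 7.7567)
  edge 3→4: √(-0.0773² + -3.6218²) = 3.6226 (running 11.3793)
  edge 4→5: √(2.3874² + -2.1820²) = 3.2343 (running 14.6136)
  edge 5→6: √(4.2742² + 0.4571²) = 4.2986 (running 18.9122)
  edge 6→1: √(-0.1543² + 3.9736²) = 3.9766 (running 22.8888)
Perimeter = 22.8888

Perimeter at t=0.311: 22.8888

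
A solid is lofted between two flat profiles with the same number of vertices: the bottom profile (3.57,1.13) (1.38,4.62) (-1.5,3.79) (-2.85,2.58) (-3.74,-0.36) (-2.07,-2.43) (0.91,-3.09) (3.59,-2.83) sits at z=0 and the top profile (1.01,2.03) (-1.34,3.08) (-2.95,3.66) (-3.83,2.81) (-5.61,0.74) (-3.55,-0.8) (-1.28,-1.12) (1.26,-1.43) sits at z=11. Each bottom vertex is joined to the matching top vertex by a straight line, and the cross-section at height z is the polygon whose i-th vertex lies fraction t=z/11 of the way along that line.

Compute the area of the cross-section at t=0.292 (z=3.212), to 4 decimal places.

Area at t=0.292: 35.9821

Cross-section at t=0.292: each vertex is (1-t)·p0[i] + t·p1[i].
  v1: (1-0.292)·(3.57,1.13) + 0.292·(1.01,2.03) = (2.8225,1.3928)
  v2: (1-0.292)·(1.38,4.62) + 0.292·(-1.34,3.08) = (0.5858,4.1703)
  v3: (1-0.292)·(-1.5,3.79) + 0.292·(-2.95,3.66) = (-1.9234,3.7520)
  v4: (1-0.292)·(-2.85,2.58) + 0.292·(-3.83,2.81) = (-3.1362,2.6472)
  v5: (1-0.292)·(-3.74,-0.36) + 0.292·(-5.61,0.74) = (-4.2860,-0.0388)
  v6: (1-0.292)·(-2.07,-2.43) + 0.292·(-3.55,-0.8) = (-2.5022,-1.9540)
  v7: (1-0.292)·(0.91,-3.09) + 0.292·(-1.28,-1.12) = (0.2705,-2.5148)
  v8: (1-0.292)·(3.59,-2.83) + 0.292·(1.26,-1.43) = (2.9096,-2.4212)
Shoelace sum Σ(x_i·y_{i+1} − x_{i+1}·y_i):
  i=1: 2.8225·4.1703 − 0.5858·1.3928 = +10.9548 (running +10.9548)
  i=2: 0.5858·3.7520 − -1.9234·4.1703 = +10.2190 (running +21.1738)
  i=3: -1.9234·2.6472 − -3.1362·3.7520 = +6.6755 (running +27.8492)
  i=4: -3.1362·-0.0388 − -4.2860·2.6472 = +11.4675 (running +39.3168)
  i=5: -4.2860·-1.9540 − -2.5022·-0.0388 = +8.2780 (running +47.5948)
  i=6: -2.5022·-2.5148 − 0.2705·-1.9540 = +6.8209 (running +54.4157)
  i=7: 0.2705·-2.4212 − 2.9096·-2.5148 = +6.6621 (running +61.0778)
  i=8: 2.9096·1.3928 − 2.8225·-2.4212 = +10.8863 (running +71.9641)
Area = |Σ|/2 = |71.9641|/2 = 35.9821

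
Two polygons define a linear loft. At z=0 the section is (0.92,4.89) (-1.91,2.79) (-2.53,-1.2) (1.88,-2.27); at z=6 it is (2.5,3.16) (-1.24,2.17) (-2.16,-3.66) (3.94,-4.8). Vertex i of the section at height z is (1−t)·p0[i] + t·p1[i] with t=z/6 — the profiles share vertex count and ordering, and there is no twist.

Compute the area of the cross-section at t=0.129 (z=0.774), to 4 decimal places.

Area at t=0.129: 21.8411

Cross-section at t=0.129: each vertex is (1-t)·p0[i] + t·p1[i].
  v1: (1-0.129)·(0.92,4.89) + 0.129·(2.5,3.16) = (1.1238,4.6668)
  v2: (1-0.129)·(-1.91,2.79) + 0.129·(-1.24,2.17) = (-1.8236,2.7100)
  v3: (1-0.129)·(-2.53,-1.2) + 0.129·(-2.16,-3.66) = (-2.4823,-1.5173)
  v4: (1-0.129)·(1.88,-2.27) + 0.129·(3.94,-4.8) = (2.1457,-2.5964)
Shoelace sum Σ(x_i·y_{i+1} − x_{i+1}·y_i):
  i=1: 1.1238·2.7100 − -1.8236·4.6668 = +11.5559 (running +11.5559)
  i=2: -1.8236·-1.5173 − -2.4823·2.7100 = +9.4940 (running +21.0498)
  i=3: -2.4823·-2.5964 − 2.1457·-1.5173 = +9.7007 (running +30.7506)
  i=4: 2.1457·4.6668 − 1.1238·-2.5964 = +12.9317 (running +43.6822)
Area = |Σ|/2 = |43.6822|/2 = 21.8411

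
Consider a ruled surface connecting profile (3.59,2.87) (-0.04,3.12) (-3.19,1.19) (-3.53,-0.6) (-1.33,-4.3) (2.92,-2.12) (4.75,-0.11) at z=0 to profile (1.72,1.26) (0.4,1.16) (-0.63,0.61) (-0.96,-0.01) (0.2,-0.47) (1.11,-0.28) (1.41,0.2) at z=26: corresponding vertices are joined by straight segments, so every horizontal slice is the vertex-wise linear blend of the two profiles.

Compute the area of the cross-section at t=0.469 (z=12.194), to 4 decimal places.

Area at t=0.469: 17.6082

Cross-section at t=0.469: each vertex is (1-t)·p0[i] + t·p1[i].
  v1: (1-0.469)·(3.59,2.87) + 0.469·(1.72,1.26) = (2.7130,2.1149)
  v2: (1-0.469)·(-0.04,3.12) + 0.469·(0.4,1.16) = (0.1664,2.2008)
  v3: (1-0.469)·(-3.19,1.19) + 0.469·(-0.63,0.61) = (-1.9894,0.9180)
  v4: (1-0.469)·(-3.53,-0.6) + 0.469·(-0.96,-0.01) = (-2.3247,-0.3233)
  v5: (1-0.469)·(-1.33,-4.3) + 0.469·(0.2,-0.47) = (-0.6124,-2.5037)
  v6: (1-0.469)·(2.92,-2.12) + 0.469·(1.11,-0.28) = (2.0711,-1.2570)
  v7: (1-0.469)·(4.75,-0.11) + 0.469·(1.41,0.2) = (3.1835,0.0354)
Shoelace sum Σ(x_i·y_{i+1} − x_{i+1}·y_i):
  i=1: 2.7130·2.2008 − 0.1664·2.1149 = +5.6188 (running +5.6188)
  i=2: 0.1664·0.9180 − -1.9894·2.2008 = +4.5308 (running +10.1496)
  i=3: -1.9894·-0.3233 − -2.3247·0.9180 = +2.7771 (running +12.9267)
  i=4: -2.3247·-2.5037 − -0.6124·-0.3233 = +5.6224 (running +18.5491)
  i=5: -0.6124·-1.2570 − 2.0711·-2.5037 = +5.9553 (running +24.5044)
  i=6: 2.0711·0.0354 − 3.1835·-1.2570 = +4.0751 (running +28.5796)
  i=7: 3.1835·2.1149 − 2.7130·0.0354 = +6.6369 (running +35.2164)
Area = |Σ|/2 = |35.2164|/2 = 17.6082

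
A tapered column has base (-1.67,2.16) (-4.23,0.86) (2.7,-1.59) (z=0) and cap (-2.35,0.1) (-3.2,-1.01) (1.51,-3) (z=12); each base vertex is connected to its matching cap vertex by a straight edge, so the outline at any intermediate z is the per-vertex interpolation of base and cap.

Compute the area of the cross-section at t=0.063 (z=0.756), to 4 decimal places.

Cross-section at t=0.063: each vertex is (1-t)·p0[i] + t·p1[i].
  v1: (1-0.063)·(-1.67,2.16) + 0.063·(-2.35,0.1) = (-1.7128,2.0302)
  v2: (1-0.063)·(-4.23,0.86) + 0.063·(-3.2,-1.01) = (-4.1651,0.7422)
  v3: (1-0.063)·(2.7,-1.59) + 0.063·(1.51,-3) = (2.6250,-1.6788)
Shoelace sum Σ(x_i·y_{i+1} − x_{i+1}·y_i):
  i=1: -1.7128·0.7422 − -4.1651·2.0302 = +7.1848 (running +7.1848)
  i=2: -4.1651·-1.6788 − 2.6250·0.7422 = +5.0442 (running +12.2291)
  i=3: 2.6250·2.0302 − -1.7128·-1.6788 = +2.4538 (running +14.6829)
Area = |Σ|/2 = |14.6829|/2 = 7.3414

Area at t=0.063: 7.3414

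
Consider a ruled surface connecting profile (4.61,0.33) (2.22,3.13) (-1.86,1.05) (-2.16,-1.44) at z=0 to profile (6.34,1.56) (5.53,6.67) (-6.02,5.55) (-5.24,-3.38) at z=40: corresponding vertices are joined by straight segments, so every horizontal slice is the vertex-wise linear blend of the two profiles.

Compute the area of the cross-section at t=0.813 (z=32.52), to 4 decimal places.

Cross-section at t=0.813: each vertex is (1-t)·p0[i] + t·p1[i].
  v1: (1-0.813)·(4.61,0.33) + 0.813·(6.34,1.56) = (6.0165,1.3300)
  v2: (1-0.813)·(2.22,3.13) + 0.813·(5.53,6.67) = (4.9110,6.0080)
  v3: (1-0.813)·(-1.86,1.05) + 0.813·(-6.02,5.55) = (-5.2421,4.7085)
  v4: (1-0.813)·(-2.16,-1.44) + 0.813·(-5.24,-3.38) = (-4.6640,-3.0172)
Shoelace sum Σ(x_i·y_{i+1} − x_{i+1}·y_i):
  i=1: 6.0165·6.0080 − 4.9110·1.3300 = +29.6156 (running +29.6156)
  i=2: 4.9110·4.7085 − -5.2421·6.0080 = +54.6181 (running +84.2337)
  i=3: -5.2421·-3.0172 − -4.6640·4.7085 = +37.7771 (running +122.0108)
  i=4: -4.6640·1.3300 − 6.0165·-3.0172 = +11.9499 (running +133.9608)
Area = |Σ|/2 = |133.9608|/2 = 66.9804

Area at t=0.813: 66.9804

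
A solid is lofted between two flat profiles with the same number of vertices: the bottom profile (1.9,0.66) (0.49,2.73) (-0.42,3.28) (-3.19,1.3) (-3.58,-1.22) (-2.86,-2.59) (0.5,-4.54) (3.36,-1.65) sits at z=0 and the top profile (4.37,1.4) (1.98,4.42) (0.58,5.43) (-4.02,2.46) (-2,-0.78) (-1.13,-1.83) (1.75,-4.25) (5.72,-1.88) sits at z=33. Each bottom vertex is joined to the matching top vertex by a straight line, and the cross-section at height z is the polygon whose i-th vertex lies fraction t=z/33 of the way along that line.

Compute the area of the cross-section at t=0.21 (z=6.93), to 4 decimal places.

Area at t=0.21: 36.4147

Cross-section at t=0.21: each vertex is (1-t)·p0[i] + t·p1[i].
  v1: (1-0.21)·(1.9,0.66) + 0.21·(4.37,1.4) = (2.4187,0.8154)
  v2: (1-0.21)·(0.49,2.73) + 0.21·(1.98,4.42) = (0.8029,3.0849)
  v3: (1-0.21)·(-0.42,3.28) + 0.21·(0.58,5.43) = (-0.2100,3.7315)
  v4: (1-0.21)·(-3.19,1.3) + 0.21·(-4.02,2.46) = (-3.3643,1.5436)
  v5: (1-0.21)·(-3.58,-1.22) + 0.21·(-2,-0.78) = (-3.2482,-1.1276)
  v6: (1-0.21)·(-2.86,-2.59) + 0.21·(-1.13,-1.83) = (-2.4967,-2.4304)
  v7: (1-0.21)·(0.5,-4.54) + 0.21·(1.75,-4.25) = (0.7625,-4.4791)
  v8: (1-0.21)·(3.36,-1.65) + 0.21·(5.72,-1.88) = (3.8556,-1.6983)
Shoelace sum Σ(x_i·y_{i+1} − x_{i+1}·y_i):
  i=1: 2.4187·3.0849 − 0.8029·0.8154 = +6.8068 (running +6.8068)
  i=2: 0.8029·3.7315 − -0.2100·3.0849 = +3.6439 (running +10.4506)
  i=3: -0.2100·1.5436 − -3.3643·3.7315 = +12.2297 (running +22.6803)
  i=4: -3.3643·-1.1276 − -3.2482·1.5436 = +8.8075 (running +31.4878)
  i=5: -3.2482·-2.4304 − -2.4967·-1.1276 = +5.0791 (running +36.5670)
  i=6: -2.4967·-4.4791 − 0.7625·-2.4304 = +13.0361 (running +49.6031)
  i=7: 0.7625·-1.6983 − 3.8556·-4.4791 = +15.9747 (running +65.5778)
  i=8: 3.8556·0.8154 − 2.4187·-1.6983 = +7.2515 (running +72.8293)
Area = |Σ|/2 = |72.8293|/2 = 36.4147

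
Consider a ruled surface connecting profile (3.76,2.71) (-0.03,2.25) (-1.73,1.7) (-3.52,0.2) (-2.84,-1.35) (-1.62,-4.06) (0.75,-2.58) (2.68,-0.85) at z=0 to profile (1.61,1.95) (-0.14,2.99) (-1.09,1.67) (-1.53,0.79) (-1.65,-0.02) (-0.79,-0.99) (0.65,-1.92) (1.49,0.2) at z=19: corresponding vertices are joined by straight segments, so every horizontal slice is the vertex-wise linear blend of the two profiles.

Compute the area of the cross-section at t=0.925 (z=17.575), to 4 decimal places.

Area at t=0.925: 11.3424

Cross-section at t=0.925: each vertex is (1-t)·p0[i] + t·p1[i].
  v1: (1-0.925)·(3.76,2.71) + 0.925·(1.61,1.95) = (1.7712,2.0070)
  v2: (1-0.925)·(-0.03,2.25) + 0.925·(-0.14,2.99) = (-0.1318,2.9345)
  v3: (1-0.925)·(-1.73,1.7) + 0.925·(-1.09,1.67) = (-1.1380,1.6723)
  v4: (1-0.925)·(-3.52,0.2) + 0.925·(-1.53,0.79) = (-1.6792,0.7458)
  v5: (1-0.925)·(-2.84,-1.35) + 0.925·(-1.65,-0.02) = (-1.7392,-0.1197)
  v6: (1-0.925)·(-1.62,-4.06) + 0.925·(-0.79,-0.99) = (-0.8523,-1.2202)
  v7: (1-0.925)·(0.75,-2.58) + 0.925·(0.65,-1.92) = (0.6575,-1.9695)
  v8: (1-0.925)·(2.68,-0.85) + 0.925·(1.49,0.2) = (1.5792,0.1213)
Shoelace sum Σ(x_i·y_{i+1} − x_{i+1}·y_i):
  i=1: 1.7712·2.9345 − -0.1318·2.0070 = +5.4622 (running +5.4622)
  i=2: -0.1318·1.6723 − -1.1380·2.9345 = +3.1191 (running +8.5813)
  i=3: -1.1380·0.7458 − -1.6792·1.6723 = +1.9595 (running +10.5408)
  i=4: -1.6792·-0.1197 − -1.7392·0.7458 = +1.4981 (running +12.0389)
  i=5: -1.7392·-1.2202 − -0.8523·-0.1197 = +2.0203 (running +14.0592)
  i=6: -0.8523·-1.9695 − 0.6575·-1.2202 = +2.4808 (running +16.5400)
  i=7: 0.6575·0.1213 − 1.5792·-1.9695 = +3.1901 (running +19.7300)
  i=8: 1.5792·2.0070 − 1.7712·0.1213 = +2.9548 (running +22.6848)
Area = |Σ|/2 = |22.6848|/2 = 11.3424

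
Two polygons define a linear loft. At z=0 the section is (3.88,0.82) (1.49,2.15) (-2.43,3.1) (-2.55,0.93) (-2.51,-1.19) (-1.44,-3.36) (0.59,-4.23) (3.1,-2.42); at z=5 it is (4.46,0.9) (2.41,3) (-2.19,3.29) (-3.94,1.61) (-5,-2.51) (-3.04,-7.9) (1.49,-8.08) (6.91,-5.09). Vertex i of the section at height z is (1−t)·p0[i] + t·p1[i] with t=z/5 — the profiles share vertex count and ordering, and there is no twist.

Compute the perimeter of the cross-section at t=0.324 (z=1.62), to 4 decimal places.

Cross-section at t=0.324: each vertex is (1-t)·p0[i] + t·p1[i].
  v1: (1-0.324)·(3.88,0.82) + 0.324·(4.46,0.9) = (4.0679,0.8459)
  v2: (1-0.324)·(1.49,2.15) + 0.324·(2.41,3) = (1.7881,2.4254)
  v3: (1-0.324)·(-2.43,3.1) + 0.324·(-2.19,3.29) = (-2.3522,3.1616)
  v4: (1-0.324)·(-2.55,0.93) + 0.324·(-3.94,1.61) = (-3.0004,1.1503)
  v5: (1-0.324)·(-2.51,-1.19) + 0.324·(-5,-2.51) = (-3.3168,-1.6177)
  v6: (1-0.324)·(-1.44,-3.36) + 0.324·(-3.04,-7.9) = (-1.9584,-4.8310)
  v7: (1-0.324)·(0.59,-4.23) + 0.324·(1.49,-8.08) = (0.8816,-5.4774)
  v8: (1-0.324)·(3.1,-2.42) + 0.324·(6.91,-5.09) = (4.3344,-3.2851)
Perimeter = Σ |v_{i+1} − v_i|:
  edge 1→2: √(-2.2798² + 1.5795²) = 2.7735 (running 2.7735)
  edge 2→3: √(-4.1403² + 0.7362²) = 4.2053 (running 6.9788)
  edge 3→4: √(-0.6481² + -2.0112²) = 2.1131 (running 9.0919)
  edge 4→5: √(-0.3164² + -2.7680²) = 2.7860 (running 11.8779)
  edge 5→6: √(1.3584² + -3.2133²) = 3.4886 (running 15.3665)
  edge 6→7: √(2.8400² + -0.6464²) = 2.9126 (running 18.2791)
  edge 7→8: √(3.4528² + 2.1923²) = 4.0900 (running 22.3692)
  edge 8→1: √(-0.2665² + 4.1310²) = 4.1396 (running 26.5088)
Perimeter = 26.5088

Perimeter at t=0.324: 26.5088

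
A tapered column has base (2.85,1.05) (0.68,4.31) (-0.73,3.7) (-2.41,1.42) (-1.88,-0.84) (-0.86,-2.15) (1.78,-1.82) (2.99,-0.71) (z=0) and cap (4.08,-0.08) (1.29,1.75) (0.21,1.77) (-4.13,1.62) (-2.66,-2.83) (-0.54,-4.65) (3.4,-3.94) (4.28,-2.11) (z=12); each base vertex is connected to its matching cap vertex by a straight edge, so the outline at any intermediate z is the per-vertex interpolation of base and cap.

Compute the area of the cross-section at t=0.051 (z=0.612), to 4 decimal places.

Cross-section at t=0.051: each vertex is (1-t)·p0[i] + t·p1[i].
  v1: (1-0.051)·(2.85,1.05) + 0.051·(4.08,-0.08) = (2.9127,0.9924)
  v2: (1-0.051)·(0.68,4.31) + 0.051·(1.29,1.75) = (0.7111,4.1794)
  v3: (1-0.051)·(-0.73,3.7) + 0.051·(0.21,1.77) = (-0.6821,3.6016)
  v4: (1-0.051)·(-2.41,1.42) + 0.051·(-4.13,1.62) = (-2.4977,1.4302)
  v5: (1-0.051)·(-1.88,-0.84) + 0.051·(-2.66,-2.83) = (-1.9198,-0.9415)
  v6: (1-0.051)·(-0.86,-2.15) + 0.051·(-0.54,-4.65) = (-0.8437,-2.2775)
  v7: (1-0.051)·(1.78,-1.82) + 0.051·(3.4,-3.94) = (1.8626,-1.9281)
  v8: (1-0.051)·(2.99,-0.71) + 0.051·(4.28,-2.11) = (3.0558,-0.7814)
Shoelace sum Σ(x_i·y_{i+1} − x_{i+1}·y_i):
  i=1: 2.9127·4.1794 − 0.7111·0.9924 = +11.4679 (running +11.4679)
  i=2: 0.7111·3.6016 − -0.6821·4.1794 = +5.4117 (running +16.8796)
  i=3: -0.6821·1.4302 − -2.4977·3.6016 = +8.0202 (running +24.8999)
  i=4: -2.4977·-0.9415 − -1.9198·1.4302 = +5.0972 (running +29.9971)
  i=5: -1.9198·-2.2775 − -0.8437·-0.9415 = +3.5780 (running +33.5751)
  i=6: -0.8437·-1.9281 − 1.8626·-2.2775 = +5.8688 (running +39.4439)
  i=7: 1.8626·-0.7814 − 3.0558·-1.9281 = +4.4365 (running +43.8804)
  i=8: 3.0558·0.9924 − 2.9127·-0.7814 = +5.3085 (running +49.1889)
Area = |Σ|/2 = |49.1889|/2 = 24.5944

Area at t=0.051: 24.5944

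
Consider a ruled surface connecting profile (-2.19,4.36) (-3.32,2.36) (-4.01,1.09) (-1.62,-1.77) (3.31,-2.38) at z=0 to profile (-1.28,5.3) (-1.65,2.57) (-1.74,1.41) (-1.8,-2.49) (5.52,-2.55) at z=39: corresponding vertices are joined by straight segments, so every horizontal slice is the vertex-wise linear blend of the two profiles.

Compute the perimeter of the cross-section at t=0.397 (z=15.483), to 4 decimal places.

Perimeter at t=0.397: 22.5682

Cross-section at t=0.397: each vertex is (1-t)·p0[i] + t·p1[i].
  v1: (1-0.397)·(-2.19,4.36) + 0.397·(-1.28,5.3) = (-1.8287,4.7332)
  v2: (1-0.397)·(-3.32,2.36) + 0.397·(-1.65,2.57) = (-2.6570,2.4434)
  v3: (1-0.397)·(-4.01,1.09) + 0.397·(-1.74,1.41) = (-3.1088,1.2170)
  v4: (1-0.397)·(-1.62,-1.77) + 0.397·(-1.8,-2.49) = (-1.6915,-2.0558)
  v5: (1-0.397)·(3.31,-2.38) + 0.397·(5.52,-2.55) = (4.1874,-2.4475)
Perimeter = Σ |v_{i+1} − v_i|:
  edge 1→2: √(-0.8283² + -2.2898²) = 2.4350 (running 2.4350)
  edge 2→3: √(-0.4518² + -1.2263²) = 1.3069 (running 3.7419)
  edge 3→4: √(1.4173² + -3.2729²) = 3.5666 (running 7.3085)
  edge 4→5: √(5.8788² + -0.3917²) = 5.8919 (running 13.2004)
  edge 5→1: √(-6.0161² + 7.1807²) = 9.3678 (running 22.5682)
Perimeter = 22.5682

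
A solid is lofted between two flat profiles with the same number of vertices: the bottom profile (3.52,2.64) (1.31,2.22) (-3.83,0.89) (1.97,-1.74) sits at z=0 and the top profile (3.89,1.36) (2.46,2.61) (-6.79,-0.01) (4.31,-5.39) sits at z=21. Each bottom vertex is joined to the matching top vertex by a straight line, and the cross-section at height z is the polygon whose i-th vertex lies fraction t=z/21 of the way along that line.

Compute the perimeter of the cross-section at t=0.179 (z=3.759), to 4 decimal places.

Cross-section at t=0.179: each vertex is (1-t)·p0[i] + t·p1[i].
  v1: (1-0.179)·(3.52,2.64) + 0.179·(3.89,1.36) = (3.5862,2.4109)
  v2: (1-0.179)·(1.31,2.22) + 0.179·(2.46,2.61) = (1.5158,2.2898)
  v3: (1-0.179)·(-3.83,0.89) + 0.179·(-6.79,-0.01) = (-4.3598,0.7289)
  v4: (1-0.179)·(1.97,-1.74) + 0.179·(4.31,-5.39) = (2.3889,-2.3933)
Perimeter = Σ |v_{i+1} − v_i|:
  edge 1→2: √(-2.0704² + -0.1211²) = 2.0739 (running 2.0739)
  edge 2→3: √(-5.8757² + -1.5609²) = 6.0795 (running 8.1534)
  edge 3→4: √(6.7487² + -3.1222²) = 7.4360 (running 15.5894)
  edge 4→1: √(1.1974² + 4.8042²) = 4.9512 (running 20.5406)
Perimeter = 20.5406

Perimeter at t=0.179: 20.5406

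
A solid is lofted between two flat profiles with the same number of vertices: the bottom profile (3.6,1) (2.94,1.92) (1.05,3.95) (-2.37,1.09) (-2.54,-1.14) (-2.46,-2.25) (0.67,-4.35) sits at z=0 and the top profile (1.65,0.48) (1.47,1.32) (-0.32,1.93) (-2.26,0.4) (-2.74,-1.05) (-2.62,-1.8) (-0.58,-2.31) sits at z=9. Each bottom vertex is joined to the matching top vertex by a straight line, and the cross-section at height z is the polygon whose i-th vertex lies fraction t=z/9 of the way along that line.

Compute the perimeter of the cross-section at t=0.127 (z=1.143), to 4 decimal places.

Cross-section at t=0.127: each vertex is (1-t)·p0[i] + t·p1[i].
  v1: (1-0.127)·(3.6,1) + 0.127·(1.65,0.48) = (3.3524,0.9340)
  v2: (1-0.127)·(2.94,1.92) + 0.127·(1.47,1.32) = (2.7533,1.8438)
  v3: (1-0.127)·(1.05,3.95) + 0.127·(-0.32,1.93) = (0.8760,3.6935)
  v4: (1-0.127)·(-2.37,1.09) + 0.127·(-2.26,0.4) = (-2.3560,1.0024)
  v5: (1-0.127)·(-2.54,-1.14) + 0.127·(-2.74,-1.05) = (-2.5654,-1.1286)
  v6: (1-0.127)·(-2.46,-2.25) + 0.127·(-2.62,-1.8) = (-2.4803,-2.1928)
  v7: (1-0.127)·(0.67,-4.35) + 0.127·(-0.58,-2.31) = (0.5113,-4.0909)
Perimeter = Σ |v_{i+1} − v_i|:
  edge 1→2: √(-0.5990² + 0.9098²) = 1.0893 (running 1.0893)
  edge 2→3: √(-1.8773² + 1.8497²) = 2.6354 (running 3.7248)
  edge 3→4: √(-3.2320² + -2.6911²) = 4.2057 (running 7.9305)
  edge 4→5: √(-0.2094² + -2.1309²) = 2.1412 (running 10.0717)
  edge 5→6: √(0.0851² + -1.0643²) = 1.0677 (running 11.1394)
  edge 6→7: √(2.9916² + -1.8981²) = 3.5429 (running 14.6823)
  edge 7→1: √(2.8411² + 5.0249²) = 5.7725 (running 20.4547)
Perimeter = 20.4547

Perimeter at t=0.127: 20.4547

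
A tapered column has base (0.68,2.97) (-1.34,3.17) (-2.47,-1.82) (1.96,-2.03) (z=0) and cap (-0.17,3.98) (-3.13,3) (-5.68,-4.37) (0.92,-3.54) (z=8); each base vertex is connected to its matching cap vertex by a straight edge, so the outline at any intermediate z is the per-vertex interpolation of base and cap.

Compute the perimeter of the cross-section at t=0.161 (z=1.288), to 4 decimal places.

Cross-section at t=0.161: each vertex is (1-t)·p0[i] + t·p1[i].
  v1: (1-0.161)·(0.68,2.97) + 0.161·(-0.17,3.98) = (0.5432,3.1326)
  v2: (1-0.161)·(-1.34,3.17) + 0.161·(-3.13,3) = (-1.6282,3.1426)
  v3: (1-0.161)·(-2.47,-1.82) + 0.161·(-5.68,-4.37) = (-2.9868,-2.2306)
  v4: (1-0.161)·(1.96,-2.03) + 0.161·(0.92,-3.54) = (1.7926,-2.2731)
Perimeter = Σ |v_{i+1} − v_i|:
  edge 1→2: √(-2.1713² + 0.0100²) = 2.1714 (running 2.1714)
  edge 2→3: √(-1.3586² + -5.3732²) = 5.5423 (running 7.7136)
  edge 3→4: √(4.7794² + -0.0426²) = 4.7796 (running 12.4932)
  edge 4→1: √(-1.2494² + 5.4057²) = 5.5482 (running 18.0414)
Perimeter = 18.0414

Perimeter at t=0.161: 18.0414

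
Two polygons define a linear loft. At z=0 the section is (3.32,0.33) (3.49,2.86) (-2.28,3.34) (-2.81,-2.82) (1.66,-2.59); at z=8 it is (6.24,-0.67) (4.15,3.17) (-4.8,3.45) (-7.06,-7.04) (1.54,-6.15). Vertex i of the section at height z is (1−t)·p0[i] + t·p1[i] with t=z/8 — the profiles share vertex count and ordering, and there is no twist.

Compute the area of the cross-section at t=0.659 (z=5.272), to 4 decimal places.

Area at t=0.659: 72.9821

Cross-section at t=0.659: each vertex is (1-t)·p0[i] + t·p1[i].
  v1: (1-0.659)·(3.32,0.33) + 0.659·(6.24,-0.67) = (5.2443,-0.3290)
  v2: (1-0.659)·(3.49,2.86) + 0.659·(4.15,3.17) = (3.9249,3.0643)
  v3: (1-0.659)·(-2.28,3.34) + 0.659·(-4.8,3.45) = (-3.9407,3.4125)
  v4: (1-0.659)·(-2.81,-2.82) + 0.659·(-7.06,-7.04) = (-5.6108,-5.6010)
  v5: (1-0.659)·(1.66,-2.59) + 0.659·(1.54,-6.15) = (1.5809,-4.9360)
Shoelace sum Σ(x_i·y_{i+1} − x_{i+1}·y_i):
  i=1: 5.2443·3.0643 − 3.9249·-0.3290 = +17.3613 (running +17.3613)
  i=2: 3.9249·3.4125 − -3.9407·3.0643 = +25.4692 (running +42.8305)
  i=3: -3.9407·-5.6010 − -5.6108·3.4125 = +41.2183 (running +84.0488)
  i=4: -5.6108·-4.9360 − 1.5809·-5.6010 = +36.5496 (running +120.5984)
  i=5: 1.5809·-0.3290 − 5.2443·-4.9360 = +25.3659 (running +145.9642)
Area = |Σ|/2 = |145.9642|/2 = 72.9821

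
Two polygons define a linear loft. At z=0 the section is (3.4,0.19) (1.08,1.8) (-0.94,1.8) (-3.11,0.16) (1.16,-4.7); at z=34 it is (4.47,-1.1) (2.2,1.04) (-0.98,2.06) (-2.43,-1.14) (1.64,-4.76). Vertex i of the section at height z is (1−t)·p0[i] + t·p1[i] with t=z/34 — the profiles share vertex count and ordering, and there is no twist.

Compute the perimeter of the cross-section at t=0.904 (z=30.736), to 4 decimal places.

Perimeter at t=0.904: 19.9280

Cross-section at t=0.904: each vertex is (1-t)·p0[i] + t·p1[i].
  v1: (1-0.904)·(3.4,0.19) + 0.904·(4.47,-1.1) = (4.3673,-0.9762)
  v2: (1-0.904)·(1.08,1.8) + 0.904·(2.2,1.04) = (2.0925,1.1130)
  v3: (1-0.904)·(-0.94,1.8) + 0.904·(-0.98,2.06) = (-0.9762,2.0350)
  v4: (1-0.904)·(-3.11,0.16) + 0.904·(-2.43,-1.14) = (-2.4953,-1.0152)
  v5: (1-0.904)·(1.16,-4.7) + 0.904·(1.64,-4.76) = (1.5939,-4.7542)
Perimeter = Σ |v_{i+1} − v_i|:
  edge 1→2: √(-2.2748² + 2.0891²) = 3.0885 (running 3.0885)
  edge 2→3: √(-3.0686² + 0.9221²) = 3.2042 (running 6.2927)
  edge 3→4: √(-1.5191² + -3.0502²) = 3.4076 (running 9.7003)
  edge 4→5: √(4.0892² + -3.7390²) = 5.5409 (running 15.2413)
  edge 5→1: √(2.7734² + 3.7781²) = 4.6867 (running 19.9280)
Perimeter = 19.9280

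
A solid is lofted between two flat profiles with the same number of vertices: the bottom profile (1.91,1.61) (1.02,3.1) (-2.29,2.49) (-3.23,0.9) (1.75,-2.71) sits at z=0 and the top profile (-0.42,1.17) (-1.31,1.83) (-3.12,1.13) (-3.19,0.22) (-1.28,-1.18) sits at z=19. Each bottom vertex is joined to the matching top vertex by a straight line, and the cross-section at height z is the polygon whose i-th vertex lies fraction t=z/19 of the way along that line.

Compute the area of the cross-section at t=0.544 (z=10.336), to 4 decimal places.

Area at t=0.544: 9.7681

Cross-section at t=0.544: each vertex is (1-t)·p0[i] + t·p1[i].
  v1: (1-0.544)·(1.91,1.61) + 0.544·(-0.42,1.17) = (0.6425,1.3706)
  v2: (1-0.544)·(1.02,3.1) + 0.544·(-1.31,1.83) = (-0.2475,2.4091)
  v3: (1-0.544)·(-2.29,2.49) + 0.544·(-3.12,1.13) = (-2.7415,1.7502)
  v4: (1-0.544)·(-3.23,0.9) + 0.544·(-3.19,0.22) = (-3.2082,0.5301)
  v5: (1-0.544)·(1.75,-2.71) + 0.544·(-1.28,-1.18) = (0.1017,-1.8777)
Shoelace sum Σ(x_i·y_{i+1} − x_{i+1}·y_i):
  i=1: 0.6425·2.4091 − -0.2475·1.3706 = +1.8871 (running +1.8871)
  i=2: -0.2475·1.7502 − -2.7415·2.4091 = +6.1715 (running +8.0585)
  i=3: -2.7415·0.5301 − -3.2082·1.7502 = +4.1617 (running +12.2202)
  i=4: -3.2082·-1.8777 − 0.1017·0.5301 = +5.9701 (running +18.1904)
  i=5: 0.1017·1.3706 − 0.6425·-1.8777 = +1.3457 (running +19.5361)
Area = |Σ|/2 = |19.5361|/2 = 9.7681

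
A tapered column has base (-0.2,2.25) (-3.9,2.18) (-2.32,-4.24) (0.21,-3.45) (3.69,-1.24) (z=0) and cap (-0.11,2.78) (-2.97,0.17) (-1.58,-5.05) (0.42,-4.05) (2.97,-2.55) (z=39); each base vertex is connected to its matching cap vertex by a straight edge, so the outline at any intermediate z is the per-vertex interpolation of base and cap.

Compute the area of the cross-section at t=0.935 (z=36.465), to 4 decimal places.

Area at t=0.935: 25.7881

Cross-section at t=0.935: each vertex is (1-t)·p0[i] + t·p1[i].
  v1: (1-0.935)·(-0.2,2.25) + 0.935·(-0.11,2.78) = (-0.1159,2.7455)
  v2: (1-0.935)·(-3.9,2.18) + 0.935·(-2.97,0.17) = (-3.0305,0.3006)
  v3: (1-0.935)·(-2.32,-4.24) + 0.935·(-1.58,-5.05) = (-1.6281,-4.9973)
  v4: (1-0.935)·(0.21,-3.45) + 0.935·(0.42,-4.05) = (0.4063,-4.0110)
  v5: (1-0.935)·(3.69,-1.24) + 0.935·(2.97,-2.55) = (3.0168,-2.4648)
Shoelace sum Σ(x_i·y_{i+1} − x_{i+1}·y_i):
  i=1: -0.1159·0.3006 − -3.0305·2.7455 = +8.2854 (running +8.2854)
  i=2: -3.0305·-4.9973 − -1.6281·0.3006 = +15.6337 (running +23.9191)
  i=3: -1.6281·-4.0110 − 0.4063·-4.9973 = +8.5610 (running +32.4801)
  i=4: 0.4063·-2.4648 − 3.0168·-4.0110 = +11.0988 (running +43.5789)
  i=5: 3.0168·2.7455 − -0.1159·-2.4648 = +7.9972 (running +51.5761)
Area = |Σ|/2 = |51.5761|/2 = 25.7881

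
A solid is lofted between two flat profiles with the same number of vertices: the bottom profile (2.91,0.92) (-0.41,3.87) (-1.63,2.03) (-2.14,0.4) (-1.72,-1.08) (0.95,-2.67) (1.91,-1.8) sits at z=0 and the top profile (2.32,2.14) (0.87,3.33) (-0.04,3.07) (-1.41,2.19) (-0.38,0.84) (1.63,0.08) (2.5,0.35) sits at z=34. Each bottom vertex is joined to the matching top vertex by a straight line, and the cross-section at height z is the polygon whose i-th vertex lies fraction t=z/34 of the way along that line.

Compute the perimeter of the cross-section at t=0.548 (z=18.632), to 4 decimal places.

Perimeter at t=0.548: 13.5002

Cross-section at t=0.548: each vertex is (1-t)·p0[i] + t·p1[i].
  v1: (1-0.548)·(2.91,0.92) + 0.548·(2.32,2.14) = (2.5867,1.5886)
  v2: (1-0.548)·(-0.41,3.87) + 0.548·(0.87,3.33) = (0.2914,3.5741)
  v3: (1-0.548)·(-1.63,2.03) + 0.548·(-0.04,3.07) = (-0.7587,2.5999)
  v4: (1-0.548)·(-2.14,0.4) + 0.548·(-1.41,2.19) = (-1.7400,1.3809)
  v5: (1-0.548)·(-1.72,-1.08) + 0.548·(-0.38,0.84) = (-0.9857,-0.0278)
  v6: (1-0.548)·(0.95,-2.67) + 0.548·(1.63,0.08) = (1.3226,-1.1630)
  v7: (1-0.548)·(1.91,-1.8) + 0.548·(2.5,0.35) = (2.2333,-0.6218)
Perimeter = Σ |v_{i+1} − v_i|:
  edge 1→2: √(-2.2952² + 1.9855²) = 3.0349 (running 3.0349)
  edge 2→3: √(-1.0501² + -0.9742²) = 1.4324 (running 4.4673)
  edge 3→4: √(-0.9813² + -1.2190²) = 1.5649 (running 6.0321)
  edge 4→5: √(0.7543² + -1.4088²) = 1.5980 (running 7.6301)
  edge 5→6: √(2.3083² + -1.1352²) = 2.5723 (running 10.2025)
  edge 6→7: √(0.9107² + 0.5412²) = 1.0594 (running 11.2618)
  edge 7→1: √(0.3534² + 2.2104²) = 2.2384 (running 13.5002)
Perimeter = 13.5002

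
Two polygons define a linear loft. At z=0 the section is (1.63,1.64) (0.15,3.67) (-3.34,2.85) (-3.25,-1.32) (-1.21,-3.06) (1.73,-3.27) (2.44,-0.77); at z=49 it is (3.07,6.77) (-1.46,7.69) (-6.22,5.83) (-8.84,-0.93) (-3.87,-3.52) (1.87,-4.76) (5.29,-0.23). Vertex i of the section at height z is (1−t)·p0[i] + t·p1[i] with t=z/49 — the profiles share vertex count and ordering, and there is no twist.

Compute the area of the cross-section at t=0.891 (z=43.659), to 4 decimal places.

Cross-section at t=0.891: each vertex is (1-t)·p0[i] + t·p1[i].
  v1: (1-0.891)·(1.63,1.64) + 0.891·(3.07,6.77) = (2.9130,6.2108)
  v2: (1-0.891)·(0.15,3.67) + 0.891·(-1.46,7.69) = (-1.2845,7.2518)
  v3: (1-0.891)·(-3.34,2.85) + 0.891·(-6.22,5.83) = (-5.9061,5.5052)
  v4: (1-0.891)·(-3.25,-1.32) + 0.891·(-8.84,-0.93) = (-8.2307,-0.9725)
  v5: (1-0.891)·(-1.21,-3.06) + 0.891·(-3.87,-3.52) = (-3.5801,-3.4699)
  v6: (1-0.891)·(1.73,-3.27) + 0.891·(1.87,-4.76) = (1.8547,-4.5976)
  v7: (1-0.891)·(2.44,-0.77) + 0.891·(5.29,-0.23) = (4.9794,-0.2889)
Shoelace sum Σ(x_i·y_{i+1} − x_{i+1}·y_i):
  i=1: 2.9130·7.2518 − -1.2845·6.2108 = +29.1027 (running +29.1027)
  i=2: -1.2845·5.5052 − -5.9061·7.2518 = +35.7584 (running +64.8611)
  i=3: -5.9061·-0.9725 − -8.2307·5.5052 = +51.0552 (running +115.9162)
  i=4: -8.2307·-3.4699 − -3.5801·-0.9725 = +25.0777 (running +140.9939)
  i=5: -3.5801·-4.5976 − 1.8547·-3.4699 = +22.8953 (running +163.8893)
  i=6: 1.8547·-0.2889 − 4.9794·-4.5976 = +22.3572 (running +186.2465)
  i=7: 4.9794·6.2108 − 2.9130·-0.2889 = +31.7674 (running +218.0139)
Area = |Σ|/2 = |218.0139|/2 = 109.0069

Area at t=0.891: 109.0069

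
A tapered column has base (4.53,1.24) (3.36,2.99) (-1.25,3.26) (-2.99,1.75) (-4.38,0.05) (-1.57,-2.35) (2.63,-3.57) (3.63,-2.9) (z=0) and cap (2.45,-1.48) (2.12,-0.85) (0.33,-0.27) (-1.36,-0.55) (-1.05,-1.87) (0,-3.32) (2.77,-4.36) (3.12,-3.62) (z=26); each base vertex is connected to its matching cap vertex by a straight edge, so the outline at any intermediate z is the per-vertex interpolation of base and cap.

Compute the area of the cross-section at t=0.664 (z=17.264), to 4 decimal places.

Cross-section at t=0.664: each vertex is (1-t)·p0[i] + t·p1[i].
  v1: (1-0.664)·(4.53,1.24) + 0.664·(2.45,-1.48) = (3.1489,-0.5661)
  v2: (1-0.664)·(3.36,2.99) + 0.664·(2.12,-0.85) = (2.5366,0.4402)
  v3: (1-0.664)·(-1.25,3.26) + 0.664·(0.33,-0.27) = (-0.2009,0.9161)
  v4: (1-0.664)·(-2.99,1.75) + 0.664·(-1.36,-0.55) = (-1.9077,0.2228)
  v5: (1-0.664)·(-4.38,0.05) + 0.664·(-1.05,-1.87) = (-2.1689,-1.2249)
  v6: (1-0.664)·(-1.57,-2.35) + 0.664·(0,-3.32) = (-0.5275,-2.9941)
  v7: (1-0.664)·(2.63,-3.57) + 0.664·(2.77,-4.36) = (2.7230,-4.0946)
  v8: (1-0.664)·(3.63,-2.9) + 0.664·(3.12,-3.62) = (3.2914,-3.3781)
Shoelace sum Σ(x_i·y_{i+1} − x_{i+1}·y_i):
  i=1: 3.1489·0.4402 − 2.5366·-0.5661 = +2.8222 (running +2.8222)
  i=2: 2.5366·0.9161 − -0.2009·0.4402 = +2.4122 (running +5.2344)
  i=3: -0.2009·0.2228 − -1.9077·0.9161 = +1.7028 (running +6.9372)
  i=4: -1.9077·-1.2249 − -2.1689·0.2228 = +2.8199 (running +9.7571)
  i=5: -2.1689·-2.9941 − -0.5275·-1.2249 = +5.8477 (running +15.6048)
  i=6: -0.5275·-4.0946 − 2.7230·-2.9941 = +10.3127 (running +25.9175)
  i=7: 2.7230·-3.3781 − 3.2914·-4.0946 = +4.2783 (running +30.1958)
  i=8: 3.2914·-0.5661 − 3.1489·-3.3781 = +8.7740 (running +38.9698)
Area = |Σ|/2 = |38.9698|/2 = 19.4849

Area at t=0.664: 19.4849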